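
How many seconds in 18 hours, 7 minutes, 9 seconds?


Hours: 18 × 3600 = 64800
Minutes: 7 × 60 = 420
Seconds: 9
Total = 64800 + 420 + 9 = 65229

65229 seconds


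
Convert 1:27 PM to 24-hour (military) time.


13:27

Input: 1:27 PM
PM: 1 + 12 = 13


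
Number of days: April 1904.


30 days

Month: April (month 4)
April has 30 days


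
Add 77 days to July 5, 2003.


September 20, 2003

Start: July 5, 2003
Add 77 days
July 5 → August 1: 31 - 5 + 1 = 27 days (77 - 27 = 50 left)
August 1 → September 1: 31 - 1 + 1 = 31 days (50 - 31 = 19 left)
September 1 + 19 = September 20, 2003


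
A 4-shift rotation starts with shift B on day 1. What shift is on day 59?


Shift D

Shifts: A, B, C, D
Start: B (index 1)
Day 59: (1 + 59 - 1) mod 4
= 59 mod 4
= 3
Index 3 → shift D


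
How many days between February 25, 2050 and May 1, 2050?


65 days

From February 25, 2050 to May 1, 2050
Rest of February 2050: 28 - 25 = 3
Full months: March 31, April 30
Days into May 2050: 1
Total = 3 + 31 + 30 + 1 = 65 days


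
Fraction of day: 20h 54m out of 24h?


0.8708 (87.08%)

Total minutes: 20×60 + 54 = 1254
Day = 24×60 = 1440 minutes
Fraction = 1254/1440 ≈ 0.8708
As a percentage: 1254/1440 × 100 ≈ 87.08%


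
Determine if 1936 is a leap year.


Rules: divisible by 4 AND (not by 100 OR by 400)
1936 ÷ 4 = 484 exactly → divisible by 4
1936 ÷ 100 = 19 remainder 36 → not divisible by 100
Divisible by 4 but not by 100 → leap year

Yes


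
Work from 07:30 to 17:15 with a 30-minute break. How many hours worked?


9h 15m (555 minutes)

Total time = (17×60+15) - (7×60+30)
= 1035 - 450 = 585 min
Minus break: 585 - 30 = 555 min
= 9h 15m


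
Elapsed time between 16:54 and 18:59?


2h 5m

End time in minutes: 18×60 + 59 = 1139
Start time in minutes: 16×60 + 54 = 1014
Difference = 1139 - 1014 = 125 minutes
= 2 hours 5 minutes


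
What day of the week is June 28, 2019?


Zeller's congruence:
q=28, m=6, k=19, j=20
h = (28 + ⌊13×7/5⌋ + 19 + ⌊19/4⌋ + ⌊20/4⌋ - 2×20) mod 7
= (28 + 18 + 19 + 4 + 5 - 40) mod 7
= 34 mod 7 = 6
h=6 → Friday

Friday


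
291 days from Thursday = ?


Start: Thursday (index 3)
(3 + 291) mod 7
= 294 mod 7
= 0
Index 0 → Monday

Monday


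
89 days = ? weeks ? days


12 weeks 5 days

Weeks: 89 ÷ 7 = 12 remainder 5


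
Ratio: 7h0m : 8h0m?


Duration 1: 420 minutes
Duration 2: 480 minutes
Ratio = 420:480
GCD = 60
Simplified = 7:8
As a decimal: 7/8 ≈ 0.88

7:8 (0.88)


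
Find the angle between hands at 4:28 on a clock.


34.0°

Hour hand = 4×30 + 28×0.5 = 134.0°
Minute hand = 28×6 = 168°
Difference = |134.0 - 168| = 34.0°


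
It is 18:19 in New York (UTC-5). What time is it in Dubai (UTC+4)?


03:19 (next day)

Time difference = UTC+4 - UTC-5 = +9 hours
New hour = (18 + 9) mod 24
= 27 mod 24 = 3
Minutes unchanged → 03:19; 27 ≥ 24 → next day


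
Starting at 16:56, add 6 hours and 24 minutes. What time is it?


23:20

Start: 1016 minutes from midnight
Add: 384 minutes
Total: 1400 minutes
Hours: 1400 ÷ 60 = 23 remainder 20


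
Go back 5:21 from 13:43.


08:22

Start: 823 minutes from midnight
Subtract: 321 minutes
Remaining: 823 - 321 = 502
Hours: 8, Minutes: 22


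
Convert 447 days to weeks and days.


Weeks: 447 ÷ 7 = 63 remainder 6

63 weeks 6 days


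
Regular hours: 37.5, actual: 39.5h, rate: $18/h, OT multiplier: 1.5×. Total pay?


Regular: 37.5h × $18 = $675.00
Overtime: 39.5 - 37.5 = 2.0h
OT pay: 2.0h × $18 × 1.5 = $54.00
Total = $675.00 + $54.00 = $729.00

$729.00


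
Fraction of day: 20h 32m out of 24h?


0.8556 (85.56%)

Total minutes: 20×60 + 32 = 1232
Day = 24×60 = 1440 minutes
Fraction = 1232/1440 ≈ 0.8556
As a percentage: 1232/1440 × 100 ≈ 85.56%


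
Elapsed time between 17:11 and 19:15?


End time in minutes: 19×60 + 15 = 1155
Start time in minutes: 17×60 + 11 = 1031
Difference = 1155 - 1031 = 124 minutes
= 2 hours 4 minutes

2h 4m


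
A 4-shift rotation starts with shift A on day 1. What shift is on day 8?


Shifts: A, B, C, D
Start: A (index 0)
Day 8: (0 + 8 - 1) mod 4
= 7 mod 4
= 3
Index 3 → shift D

Shift D


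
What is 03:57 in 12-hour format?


Hour: 3
3 < 12 → AM

3:57 AM


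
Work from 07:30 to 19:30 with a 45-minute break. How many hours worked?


11h 15m (675 minutes)

Total time = (19×60+30) - (7×60+30)
= 1170 - 450 = 720 min
Minus break: 720 - 45 = 675 min
= 11h 15m


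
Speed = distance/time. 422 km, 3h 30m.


120.6 km/h

Distance: 422 km
Time: 3h 30m = 210 min = 210/60 = 7/2 hours
Speed = 422 ÷ (7/2) = 422 × 2 / 7 = 844/7 ≈ 120.6 km/h


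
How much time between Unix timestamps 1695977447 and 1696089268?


111821 seconds (31.1 hours / 1.29 days)

Difference = 1696089268 - 1695977447 = 111821 seconds
In hours: 111821 / 3600 ≈ 31.1
In days: 111821 / 86400 ≈ 1.29


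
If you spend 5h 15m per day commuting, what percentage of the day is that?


21.9%

Time: 315 minutes
Day: 1440 minutes
Percentage = (315/1440) × 100 ≈ 21.9%


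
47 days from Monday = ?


Start: Monday (index 0)
(0 + 47) mod 7
= 47 mod 7
= 5
Index 5 → Saturday

Saturday


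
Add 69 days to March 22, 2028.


May 30, 2028

Start: March 22, 2028
Add 69 days
March 22 → April 1: 31 - 22 + 1 = 10 days (69 - 10 = 59 left)
April 1 → May 1: 30 - 1 + 1 = 30 days (59 - 30 = 29 left)
May 1 + 29 = May 30, 2028


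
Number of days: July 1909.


31 days

Month: July (month 7)
July has 31 days


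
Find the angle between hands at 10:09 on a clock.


109.5°

Hour hand = 10×30 + 9×0.5 = 304.5°
Minute hand = 9×6 = 54°
Difference = |304.5 - 54| = 250.5°
Since > 180°: 360 - 250.5 = 109.5°


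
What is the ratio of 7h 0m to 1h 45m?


Duration 1: 420 minutes
Duration 2: 105 minutes
Ratio = 420:105
GCD = 105
Simplified = 4:1
As a decimal: 4/1 = 4.00

4:1 (4.00)


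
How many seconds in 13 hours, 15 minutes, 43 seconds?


Hours: 13 × 3600 = 46800
Minutes: 15 × 60 = 900
Seconds: 43
Total = 46800 + 900 + 43 = 47743

47743 seconds


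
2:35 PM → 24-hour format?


14:35

Input: 2:35 PM
PM: 2 + 12 = 14


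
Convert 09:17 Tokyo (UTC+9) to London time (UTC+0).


00:17

Time difference = UTC+0 - UTC+9 = -9 hours
New hour = (9 -9) mod 24
= 0 mod 24 = 0
Minutes unchanged → 00:17


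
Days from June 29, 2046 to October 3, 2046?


96 days

From June 29, 2046 to October 3, 2046
Rest of June 2046: 30 - 29 = 1
Full months: July 31, August 31, September 30
Days into October 2046: 3
Total = 1 + 31 + 31 + 30 + 3 = 96 days


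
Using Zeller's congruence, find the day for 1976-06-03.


Zeller's congruence:
q=3, m=6, k=76, j=19
h = (3 + ⌊13×7/5⌋ + 76 + ⌊76/4⌋ + ⌊19/4⌋ - 2×19) mod 7
= (3 + 18 + 76 + 19 + 4 - 38) mod 7
= 82 mod 7 = 5
h=5 → Thursday

Thursday


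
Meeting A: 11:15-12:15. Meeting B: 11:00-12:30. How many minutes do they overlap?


Meeting A: 675-735 (in minutes from midnight)
Meeting B: 660-750
Overlap start = max(675, 660) = 675
Overlap end = min(735, 750) = 735
Overlap = max(0, 735 - 675) = 60 min

60 minutes


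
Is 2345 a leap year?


Rules: divisible by 4 AND (not by 100 OR by 400)
2345 ÷ 4 = 586 remainder 1 → not divisible by 4
Not divisible by 4 → not a leap year

No


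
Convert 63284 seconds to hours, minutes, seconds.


17h 34m 44s

Hours: 63284 ÷ 3600 = 17 remainder 2084
Minutes: 2084 ÷ 60 = 34 remainder 44
Seconds: 44


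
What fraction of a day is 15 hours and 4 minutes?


Total minutes: 15×60 + 4 = 904
Day = 24×60 = 1440 minutes
Fraction = 904/1440 ≈ 0.6278
As a percentage: 904/1440 × 100 ≈ 62.78%

0.6278 (62.78%)


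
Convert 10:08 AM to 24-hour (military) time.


Input: 10:08 AM
AM hour stays: 10

10:08


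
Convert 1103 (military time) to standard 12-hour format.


Hour: 11
11 < 12 → AM

11:03 AM


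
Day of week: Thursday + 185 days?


Sunday

Start: Thursday (index 3)
(3 + 185) mod 7
= 188 mod 7
= 6
Index 6 → Sunday


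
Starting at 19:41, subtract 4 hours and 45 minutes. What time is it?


14:56

Start: 1181 minutes from midnight
Subtract: 285 minutes
Remaining: 1181 - 285 = 896
Hours: 14, Minutes: 56


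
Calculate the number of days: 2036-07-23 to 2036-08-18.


26 days

From July 23, 2036 to August 18, 2036
Rest of July 2036: 31 - 23 = 8
Days into August 2036: 18
Total = 8 + 18 = 26 days


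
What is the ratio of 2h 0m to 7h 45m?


Duration 1: 120 minutes
Duration 2: 465 minutes
Ratio = 120:465
GCD = 15
Simplified = 8:31
As a decimal: 8/31 ≈ 0.26

8:31 (0.26)


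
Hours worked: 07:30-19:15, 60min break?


10h 45m (645 minutes)

Total time = (19×60+15) - (7×60+30)
= 1155 - 450 = 705 min
Minus break: 705 - 60 = 645 min
= 10h 45m


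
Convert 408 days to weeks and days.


58 weeks 2 days

Weeks: 408 ÷ 7 = 58 remainder 2


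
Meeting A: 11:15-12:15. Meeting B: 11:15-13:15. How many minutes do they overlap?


60 minutes

Meeting A: 675-735 (in minutes from midnight)
Meeting B: 675-795
Overlap start = max(675, 675) = 675
Overlap end = min(735, 795) = 735
Overlap = max(0, 735 - 675) = 60 min


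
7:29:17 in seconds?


26957 seconds

Hours: 7 × 3600 = 25200
Minutes: 29 × 60 = 1740
Seconds: 17
Total = 25200 + 1740 + 17 = 26957


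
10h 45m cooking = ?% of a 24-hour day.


44.8%

Time: 645 minutes
Day: 1440 minutes
Percentage = (645/1440) × 100 ≈ 44.8%


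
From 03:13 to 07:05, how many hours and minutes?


3h 52m

End time in minutes: 7×60 + 5 = 425
Start time in minutes: 3×60 + 13 = 193
Difference = 425 - 193 = 232 minutes
= 3 hours 52 minutes


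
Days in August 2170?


Month: August (month 8)
August has 31 days

31 days


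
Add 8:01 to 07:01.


Start: 421 minutes from midnight
Add: 481 minutes
Total: 902 minutes
Hours: 902 ÷ 60 = 15 remainder 2

15:02


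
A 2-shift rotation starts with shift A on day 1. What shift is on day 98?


Shift B

Shifts: A, B
Start: A (index 0)
Day 98: (0 + 98 - 1) mod 2
= 97 mod 2
= 1
Index 1 → shift B


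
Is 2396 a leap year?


Rules: divisible by 4 AND (not by 100 OR by 400)
2396 ÷ 4 = 599 exactly → divisible by 4
2396 ÷ 100 = 23 remainder 96 → not divisible by 100
Divisible by 4 but not by 100 → leap year

Yes


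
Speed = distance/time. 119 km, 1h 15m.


Distance: 119 km
Time: 1h 15m = 75 min = 75/60 = 5/4 hours
Speed = 119 ÷ (5/4) = 119 × 4 / 5 = 476/5 = 95.2 km/h

95.2 km/h


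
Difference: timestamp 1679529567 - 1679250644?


278923 seconds (77.5 hours / 3.23 days)

Difference = 1679529567 - 1679250644 = 278923 seconds
In hours: 278923 / 3600 ≈ 77.5
In days: 278923 / 86400 ≈ 3.23


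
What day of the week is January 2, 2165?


Wednesday

Zeller's congruence:
q=2, m=13, k=64, j=21
h = (2 + ⌊13×14/5⌋ + 64 + ⌊64/4⌋ + ⌊21/4⌋ - 2×21) mod 7
= (2 + 36 + 64 + 16 + 5 - 42) mod 7
= 81 mod 7 = 4
h=4 → Wednesday


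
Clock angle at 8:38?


Hour hand = 8×30 + 38×0.5 = 259.0°
Minute hand = 38×6 = 228°
Difference = |259.0 - 228| = 31.0°

31.0°


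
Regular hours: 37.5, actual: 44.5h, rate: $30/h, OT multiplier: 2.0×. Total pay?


Regular: 37.5h × $30 = $1125.00
Overtime: 44.5 - 37.5 = 7.0h
OT pay: 7.0h × $30 × 2.0 = $420.00
Total = $1125.00 + $420.00 = $1545.00

$1545.00


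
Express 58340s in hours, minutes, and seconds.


16h 12m 20s

Hours: 58340 ÷ 3600 = 16 remainder 740
Minutes: 740 ÷ 60 = 12 remainder 20
Seconds: 20


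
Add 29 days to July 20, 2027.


Start: July 20, 2027
Add 29 days
July 20 → August 1: 31 - 20 + 1 = 12 days (29 - 12 = 17 left)
August 1 + 17 = August 18, 2027

August 18, 2027


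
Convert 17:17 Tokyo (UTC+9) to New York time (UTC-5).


Time difference = UTC-5 - UTC+9 = -14 hours
New hour = (17 -14) mod 24
= 3 mod 24 = 3
Minutes unchanged → 03:17

03:17


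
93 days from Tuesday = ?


Thursday

Start: Tuesday (index 1)
(1 + 93) mod 7
= 94 mod 7
= 3
Index 3 → Thursday


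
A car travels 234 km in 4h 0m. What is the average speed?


58.5 km/h

Distance: 234 km
Time: 4 hours
Speed = 234 / 4 = 58.5 km/h


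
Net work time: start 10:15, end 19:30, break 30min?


8h 45m (525 minutes)

Total time = (19×60+30) - (10×60+15)
= 1170 - 615 = 555 min
Minus break: 555 - 30 = 525 min
= 8h 45m


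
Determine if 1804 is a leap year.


Yes

Rules: divisible by 4 AND (not by 100 OR by 400)
1804 ÷ 4 = 451 exactly → divisible by 4
1804 ÷ 100 = 18 remainder 4 → not divisible by 100
Divisible by 4 but not by 100 → leap year


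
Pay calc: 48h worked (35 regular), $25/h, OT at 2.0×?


Regular: 35h × $25 = $875.00
Overtime: 48 - 35 = 13h
OT pay: 13h × $25 × 2.0 = $650.00
Total = $875.00 + $650.00 = $1525.00

$1525.00


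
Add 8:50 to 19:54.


Start: 1194 minutes from midnight
Add: 530 minutes
Total: 1724 minutes
Hours: 1724 ÷ 60 = 28 remainder 44
28 ≥ 24 → 28 - 24 = 4 (next day)

04:44 (next day)


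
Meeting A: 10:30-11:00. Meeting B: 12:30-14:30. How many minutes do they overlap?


0 minutes

Meeting A: 630-660 (in minutes from midnight)
Meeting B: 750-870
Overlap start = max(630, 750) = 750
Overlap end = min(660, 870) = 660
Overlap = max(0, 660 - 750) = 0 min


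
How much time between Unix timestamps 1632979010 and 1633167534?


Difference = 1633167534 - 1632979010 = 188524 seconds
In hours: 188524 / 3600 ≈ 52.4
In days: 188524 / 86400 ≈ 2.18

188524 seconds (52.4 hours / 2.18 days)


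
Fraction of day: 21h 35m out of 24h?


0.8993 (89.93%)

Total minutes: 21×60 + 35 = 1295
Day = 24×60 = 1440 minutes
Fraction = 1295/1440 ≈ 0.8993
As a percentage: 1295/1440 × 100 ≈ 89.93%


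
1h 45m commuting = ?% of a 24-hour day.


7.3%

Time: 105 minutes
Day: 1440 minutes
Percentage = (105/1440) × 100 ≈ 7.3%


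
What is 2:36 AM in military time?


02:36

Input: 2:36 AM
AM hour stays: 2


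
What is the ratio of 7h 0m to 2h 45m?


Duration 1: 420 minutes
Duration 2: 165 minutes
Ratio = 420:165
GCD = 15
Simplified = 28:11
As a decimal: 28/11 ≈ 2.55

28:11 (2.55)


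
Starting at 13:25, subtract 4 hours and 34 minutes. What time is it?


08:51

Start: 805 minutes from midnight
Subtract: 274 minutes
Remaining: 805 - 274 = 531
Hours: 8, Minutes: 51


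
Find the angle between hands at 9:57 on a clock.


Hour hand = 9×30 + 57×0.5 = 298.5°
Minute hand = 57×6 = 342°
Difference = |298.5 - 342| = 43.5°

43.5°


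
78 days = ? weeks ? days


Weeks: 78 ÷ 7 = 11 remainder 1

11 weeks 1 days


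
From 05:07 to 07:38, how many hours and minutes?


End time in minutes: 7×60 + 38 = 458
Start time in minutes: 5×60 + 7 = 307
Difference = 458 - 307 = 151 minutes
= 2 hours 31 minutes

2h 31m


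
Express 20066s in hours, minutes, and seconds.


5h 34m 26s

Hours: 20066 ÷ 3600 = 5 remainder 2066
Minutes: 2066 ÷ 60 = 34 remainder 26
Seconds: 26


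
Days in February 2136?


29 days

Month: February (month 2)
February: 28 or 29 (leap year)
2136 leap year? Yes


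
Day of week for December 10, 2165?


Zeller's congruence:
q=10, m=12, k=65, j=21
h = (10 + ⌊13×13/5⌋ + 65 + ⌊65/4⌋ + ⌊21/4⌋ - 2×21) mod 7
= (10 + 33 + 65 + 16 + 5 - 42) mod 7
= 87 mod 7 = 3
h=3 → Tuesday

Tuesday


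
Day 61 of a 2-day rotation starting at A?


Shifts: A, B
Start: A (index 0)
Day 61: (0 + 61 - 1) mod 2
= 60 mod 2
= 0
Index 0 → shift A

Shift A


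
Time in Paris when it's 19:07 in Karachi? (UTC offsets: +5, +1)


15:07

Time difference = UTC+1 - UTC+5 = -4 hours
New hour = (19 -4) mod 24
= 15 mod 24 = 15
Minutes unchanged → 15:07


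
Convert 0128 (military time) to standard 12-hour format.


Hour: 1
1 < 12 → AM

1:28 AM


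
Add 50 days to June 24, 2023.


August 13, 2023

Start: June 24, 2023
Add 50 days
June 24 → July 1: 30 - 24 + 1 = 7 days (50 - 7 = 43 left)
July 1 → August 1: 31 - 1 + 1 = 31 days (43 - 31 = 12 left)
August 1 + 12 = August 13, 2023


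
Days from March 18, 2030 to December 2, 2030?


259 days

From March 18, 2030 to December 2, 2030
Rest of March 2030: 31 - 18 = 13
Full months: April 30, May 31, June 30, July 31, August 31, September 30, October 31, November 30
Days into December 2030: 2
Total = 13 + 30 + 31 + 30 + 31 + 31 + 30 + 31 + 30 + 2 = 259 days


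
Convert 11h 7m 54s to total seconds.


Hours: 11 × 3600 = 39600
Minutes: 7 × 60 = 420
Seconds: 54
Total = 39600 + 420 + 54 = 40074

40074 seconds


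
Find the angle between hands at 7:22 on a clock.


89.0°

Hour hand = 7×30 + 22×0.5 = 221.0°
Minute hand = 22×6 = 132°
Difference = |221.0 - 132| = 89.0°


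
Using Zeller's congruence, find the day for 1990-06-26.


Zeller's congruence:
q=26, m=6, k=90, j=19
h = (26 + ⌊13×7/5⌋ + 90 + ⌊90/4⌋ + ⌊19/4⌋ - 2×19) mod 7
= (26 + 18 + 90 + 22 + 4 - 38) mod 7
= 122 mod 7 = 3
h=3 → Tuesday

Tuesday


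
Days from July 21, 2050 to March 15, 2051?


From July 21, 2050 to March 15, 2051
Rest of July 2050: 31 - 21 = 10
Full months: August 31, September 30, October 31, November 30, December 31, January 31, February 2051 28
Days into March 2051: 15
Total = 10 + 31 + 30 + 31 + 30 + 31 + 31 + 28 + 15 = 237 days

237 days


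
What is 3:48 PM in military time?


Input: 3:48 PM
PM: 3 + 12 = 15

15:48


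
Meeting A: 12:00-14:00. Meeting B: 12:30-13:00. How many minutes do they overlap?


Meeting A: 720-840 (in minutes from midnight)
Meeting B: 750-780
Overlap start = max(720, 750) = 750
Overlap end = min(840, 780) = 780
Overlap = max(0, 780 - 750) = 30 min

30 minutes


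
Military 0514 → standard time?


5:14 AM

Hour: 5
5 < 12 → AM


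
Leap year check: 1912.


Yes

Rules: divisible by 4 AND (not by 100 OR by 400)
1912 ÷ 4 = 478 exactly → divisible by 4
1912 ÷ 100 = 19 remainder 12 → not divisible by 100
Divisible by 4 but not by 100 → leap year


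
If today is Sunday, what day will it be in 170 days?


Tuesday

Start: Sunday (index 6)
(6 + 170) mod 7
= 176 mod 7
= 1
Index 1 → Tuesday


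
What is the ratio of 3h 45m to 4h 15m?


15:17 (0.88)

Duration 1: 225 minutes
Duration 2: 255 minutes
Ratio = 225:255
GCD = 15
Simplified = 15:17
As a decimal: 15/17 ≈ 0.88


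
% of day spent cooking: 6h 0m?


Time: 360 minutes
Day: 1440 minutes
Percentage = (360/1440) × 100 = 25.0%

25.0%


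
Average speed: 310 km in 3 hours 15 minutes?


Distance: 310 km
Time: 3h 15m = 195 min = 195/60 = 13/4 hours
Speed = 310 ÷ (13/4) = 310 × 4 / 13 = 1240/13 ≈ 95.4 km/h

95.4 km/h


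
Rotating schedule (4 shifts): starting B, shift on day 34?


Shifts: A, B, C, D
Start: B (index 1)
Day 34: (1 + 34 - 1) mod 4
= 34 mod 4
= 2
Index 2 → shift C

Shift C


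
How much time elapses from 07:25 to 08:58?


End time in minutes: 8×60 + 58 = 538
Start time in minutes: 7×60 + 25 = 445
Difference = 538 - 445 = 93 minutes
= 1 hours 33 minutes

1h 33m


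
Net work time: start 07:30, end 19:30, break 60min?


11h 0m (660 minutes)

Total time = (19×60+30) - (7×60+30)
= 1170 - 450 = 720 min
Minus break: 720 - 60 = 660 min
= 11h 0m


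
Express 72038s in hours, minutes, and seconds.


20h 0m 38s

Hours: 72038 ÷ 3600 = 20 remainder 38
Minutes: 38 ÷ 60 = 0 remainder 38
Seconds: 38


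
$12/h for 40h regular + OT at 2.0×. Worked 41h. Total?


Regular: 40h × $12 = $480.00
Overtime: 41 - 40 = 1h
OT pay: 1h × $12 × 2.0 = $24.00
Total = $480.00 + $24.00 = $504.00

$504.00


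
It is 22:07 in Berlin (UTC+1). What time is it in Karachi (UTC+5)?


Time difference = UTC+5 - UTC+1 = +4 hours
New hour = (22 + 4) mod 24
= 26 mod 24 = 2
Minutes unchanged → 02:07; 26 ≥ 24 → next day

02:07 (next day)


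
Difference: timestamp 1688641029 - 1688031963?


Difference = 1688641029 - 1688031963 = 609066 seconds
In hours: 609066 / 3600 ≈ 169.2
In days: 609066 / 86400 ≈ 7.05

609066 seconds (169.2 hours / 7.05 days)


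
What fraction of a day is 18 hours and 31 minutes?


Total minutes: 18×60 + 31 = 1111
Day = 24×60 = 1440 minutes
Fraction = 1111/1440 ≈ 0.7715
As a percentage: 1111/1440 × 100 ≈ 77.15%

0.7715 (77.15%)


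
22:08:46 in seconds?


79726 seconds

Hours: 22 × 3600 = 79200
Minutes: 8 × 60 = 480
Seconds: 46
Total = 79200 + 480 + 46 = 79726


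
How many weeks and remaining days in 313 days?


44 weeks 5 days

Weeks: 313 ÷ 7 = 44 remainder 5


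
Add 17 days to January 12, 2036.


January 29, 2036

Start: January 12, 2036
Add 17 days
January 12 + 17 = January 29, 2036


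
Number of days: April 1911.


30 days

Month: April (month 4)
April has 30 days


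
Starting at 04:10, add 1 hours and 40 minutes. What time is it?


05:50

Start: 250 minutes from midnight
Add: 100 minutes
Total: 350 minutes
Hours: 350 ÷ 60 = 5 remainder 50


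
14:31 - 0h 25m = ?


Start: 871 minutes from midnight
Subtract: 25 minutes
Remaining: 871 - 25 = 846
Hours: 14, Minutes: 6

14:06


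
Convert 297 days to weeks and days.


Weeks: 297 ÷ 7 = 42 remainder 3

42 weeks 3 days


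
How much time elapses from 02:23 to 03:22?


End time in minutes: 3×60 + 22 = 202
Start time in minutes: 2×60 + 23 = 143
Difference = 202 - 143 = 59 minutes
= 0 hours 59 minutes

0h 59m


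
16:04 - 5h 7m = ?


Start: 964 minutes from midnight
Subtract: 307 minutes
Remaining: 964 - 307 = 657
Hours: 10, Minutes: 57

10:57


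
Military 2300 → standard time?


Hour: 23
23 - 12 = 11 → PM

11:00 PM


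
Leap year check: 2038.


Rules: divisible by 4 AND (not by 100 OR by 400)
2038 ÷ 4 = 509 remainder 2 → not divisible by 4
Not divisible by 4 → not a leap year

No


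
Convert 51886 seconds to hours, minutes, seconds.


14h 24m 46s

Hours: 51886 ÷ 3600 = 14 remainder 1486
Minutes: 1486 ÷ 60 = 24 remainder 46
Seconds: 46


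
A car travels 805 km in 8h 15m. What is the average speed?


Distance: 805 km
Time: 8h 15m = 495 min = 495/60 = 33/4 hours
Speed = 805 ÷ (33/4) = 805 × 4 / 33 = 3220/33 ≈ 97.6 km/h

97.6 km/h


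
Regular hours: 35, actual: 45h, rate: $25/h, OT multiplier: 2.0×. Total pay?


$1375.00

Regular: 35h × $25 = $875.00
Overtime: 45 - 35 = 10h
OT pay: 10h × $25 × 2.0 = $500.00
Total = $875.00 + $500.00 = $1375.00


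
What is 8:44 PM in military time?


20:44

Input: 8:44 PM
PM: 8 + 12 = 20


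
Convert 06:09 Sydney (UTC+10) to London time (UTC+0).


Time difference = UTC+0 - UTC+10 = -10 hours
New hour = (6 -10) mod 24
= -4 mod 24 = 20
Minutes unchanged → 20:09; -4 < 0 → previous day

20:09 (previous day)


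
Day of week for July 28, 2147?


Friday

Zeller's congruence:
q=28, m=7, k=47, j=21
h = (28 + ⌊13×8/5⌋ + 47 + ⌊47/4⌋ + ⌊21/4⌋ - 2×21) mod 7
= (28 + 20 + 47 + 11 + 5 - 42) mod 7
= 69 mod 7 = 6
h=6 → Friday


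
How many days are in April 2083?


Month: April (month 4)
April has 30 days

30 days


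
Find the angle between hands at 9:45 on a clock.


22.5°

Hour hand = 9×30 + 45×0.5 = 292.5°
Minute hand = 45×6 = 270°
Difference = |292.5 - 270| = 22.5°


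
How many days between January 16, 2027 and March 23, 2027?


From January 16, 2027 to March 23, 2027
Rest of January 2027: 31 - 16 = 15
Full months: February 2027 28
Days into March 2027: 23
Total = 15 + 28 + 23 = 66 days

66 days


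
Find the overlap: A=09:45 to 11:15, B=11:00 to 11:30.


15 minutes

Meeting A: 585-675 (in minutes from midnight)
Meeting B: 660-690
Overlap start = max(585, 660) = 660
Overlap end = min(675, 690) = 675
Overlap = max(0, 675 - 660) = 15 min


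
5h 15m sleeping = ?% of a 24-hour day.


Time: 315 minutes
Day: 1440 minutes
Percentage = (315/1440) × 100 ≈ 21.9%

21.9%


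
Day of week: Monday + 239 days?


Tuesday

Start: Monday (index 0)
(0 + 239) mod 7
= 239 mod 7
= 1
Index 1 → Tuesday


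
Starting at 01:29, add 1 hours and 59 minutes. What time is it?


03:28

Start: 89 minutes from midnight
Add: 119 minutes
Total: 208 minutes
Hours: 208 ÷ 60 = 3 remainder 28


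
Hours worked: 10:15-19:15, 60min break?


Total time = (19×60+15) - (10×60+15)
= 1155 - 615 = 540 min
Minus break: 540 - 60 = 480 min
= 8h 0m

8h 0m (480 minutes)


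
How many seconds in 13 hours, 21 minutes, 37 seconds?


Hours: 13 × 3600 = 46800
Minutes: 21 × 60 = 1260
Seconds: 37
Total = 46800 + 1260 + 37 = 48097

48097 seconds


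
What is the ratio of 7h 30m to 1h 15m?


6:1 (6.00)

Duration 1: 450 minutes
Duration 2: 75 minutes
Ratio = 450:75
GCD = 75
Simplified = 6:1
As a decimal: 6/1 = 6.00


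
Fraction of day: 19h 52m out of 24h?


0.8278 (82.78%)

Total minutes: 19×60 + 52 = 1192
Day = 24×60 = 1440 minutes
Fraction = 1192/1440 ≈ 0.8278
As a percentage: 1192/1440 × 100 ≈ 82.78%


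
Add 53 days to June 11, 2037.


August 3, 2037

Start: June 11, 2037
Add 53 days
June 11 → July 1: 30 - 11 + 1 = 20 days (53 - 20 = 33 left)
July 1 → August 1: 31 - 1 + 1 = 31 days (33 - 31 = 2 left)
August 1 + 2 = August 3, 2037


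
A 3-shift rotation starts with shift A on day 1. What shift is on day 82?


Shifts: A, B, C
Start: A (index 0)
Day 82: (0 + 82 - 1) mod 3
= 81 mod 3
= 0
Index 0 → shift A

Shift A


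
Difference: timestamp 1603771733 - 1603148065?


623668 seconds (173.2 hours / 7.22 days)

Difference = 1603771733 - 1603148065 = 623668 seconds
In hours: 623668 / 3600 ≈ 173.2
In days: 623668 / 86400 ≈ 7.22


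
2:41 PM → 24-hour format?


Input: 2:41 PM
PM: 2 + 12 = 14

14:41


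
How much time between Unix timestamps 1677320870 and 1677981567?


Difference = 1677981567 - 1677320870 = 660697 seconds
In hours: 660697 / 3600 ≈ 183.5
In days: 660697 / 86400 ≈ 7.65

660697 seconds (183.5 hours / 7.65 days)


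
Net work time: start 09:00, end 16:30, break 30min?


7h 0m (420 minutes)

Total time = (16×60+30) - (9×60+0)
= 990 - 540 = 450 min
Minus break: 450 - 30 = 420 min
= 7h 0m


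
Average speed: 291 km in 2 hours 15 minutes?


Distance: 291 km
Time: 2h 15m = 135 min = 135/60 = 9/4 hours
Speed = 291 ÷ (9/4) = 291 × 4 / 9 = 1164/9 ≈ 129.3 km/h

129.3 km/h


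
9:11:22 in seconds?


Hours: 9 × 3600 = 32400
Minutes: 11 × 60 = 660
Seconds: 22
Total = 32400 + 660 + 22 = 33082

33082 seconds


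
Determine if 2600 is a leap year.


Rules: divisible by 4 AND (not by 100 OR by 400)
2600 ÷ 4 = 650 exactly → divisible by 4
2600 ÷ 100 = 26 exactly → divisible by 100
2600 ÷ 400 = 6 remainder 200 → not divisible by 400
Divisible by 100 but not by 400 → not a leap year

No


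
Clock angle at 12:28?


154.0°

Hour hand (12 ≡ 0 on the dial): 0×30 + 28×0.5 = 14.0°
Minute hand = 28×6 = 168°
Difference = |14.0 - 168| = 154.0°


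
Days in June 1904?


Month: June (month 6)
June has 30 days

30 days


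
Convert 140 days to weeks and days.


Weeks: 140 ÷ 7 = 20 remainder 0

20 weeks 0 days


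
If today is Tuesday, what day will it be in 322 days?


Tuesday

Start: Tuesday (index 1)
(1 + 322) mod 7
= 323 mod 7
= 1
Index 1 → Tuesday


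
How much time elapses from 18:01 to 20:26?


End time in minutes: 20×60 + 26 = 1226
Start time in minutes: 18×60 + 1 = 1081
Difference = 1226 - 1081 = 145 minutes
= 2 hours 25 minutes

2h 25m


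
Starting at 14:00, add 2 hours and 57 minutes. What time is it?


Start: 840 minutes from midnight
Add: 177 minutes
Total: 1017 minutes
Hours: 1017 ÷ 60 = 16 remainder 57

16:57


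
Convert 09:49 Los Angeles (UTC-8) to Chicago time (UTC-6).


11:49

Time difference = UTC-6 - UTC-8 = +2 hours
New hour = (9 + 2) mod 24
= 11 mod 24 = 11
Minutes unchanged → 11:49


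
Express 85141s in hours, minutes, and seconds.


23h 39m 1s

Hours: 85141 ÷ 3600 = 23 remainder 2341
Minutes: 2341 ÷ 60 = 39 remainder 1
Seconds: 1


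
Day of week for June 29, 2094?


Tuesday

Zeller's congruence:
q=29, m=6, k=94, j=20
h = (29 + ⌊13×7/5⌋ + 94 + ⌊94/4⌋ + ⌊20/4⌋ - 2×20) mod 7
= (29 + 18 + 94 + 23 + 5 - 40) mod 7
= 129 mod 7 = 3
h=3 → Tuesday


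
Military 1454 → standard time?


Hour: 14
14 - 12 = 2 → PM

2:54 PM


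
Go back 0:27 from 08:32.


08:05

Start: 512 minutes from midnight
Subtract: 27 minutes
Remaining: 512 - 27 = 485
Hours: 8, Minutes: 5


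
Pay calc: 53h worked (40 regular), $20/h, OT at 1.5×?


$1190.00

Regular: 40h × $20 = $800.00
Overtime: 53 - 40 = 13h
OT pay: 13h × $20 × 1.5 = $390.00
Total = $800.00 + $390.00 = $1190.00


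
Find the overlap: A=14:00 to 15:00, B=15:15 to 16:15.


0 minutes

Meeting A: 840-900 (in minutes from midnight)
Meeting B: 915-975
Overlap start = max(840, 915) = 915
Overlap end = min(900, 975) = 900
Overlap = max(0, 900 - 915) = 0 min


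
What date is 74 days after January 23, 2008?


April 6, 2008

Start: January 23, 2008
Add 74 days
January 23 → February 1: 31 - 23 + 1 = 9 days (74 - 9 = 65 left)
February 1 → March 1: 29 - 1 + 1 = 29 days (65 - 29 = 36 left)
March 1 → April 1: 31 - 1 + 1 = 31 days (36 - 31 = 5 left)
April 1 + 5 = April 6, 2008


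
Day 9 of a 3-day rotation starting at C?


Shifts: A, B, C
Start: C (index 2)
Day 9: (2 + 9 - 1) mod 3
= 10 mod 3
= 1
Index 1 → shift B

Shift B


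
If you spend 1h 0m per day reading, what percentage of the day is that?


Time: 60 minutes
Day: 1440 minutes
Percentage = (60/1440) × 100 ≈ 4.2%

4.2%


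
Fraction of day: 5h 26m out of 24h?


0.2264 (22.64%)

Total minutes: 5×60 + 26 = 326
Day = 24×60 = 1440 minutes
Fraction = 326/1440 ≈ 0.2264
As a percentage: 326/1440 × 100 ≈ 22.64%


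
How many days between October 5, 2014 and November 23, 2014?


49 days

From October 5, 2014 to November 23, 2014
Rest of October 2014: 31 - 5 = 26
Days into November 2014: 23
Total = 26 + 23 = 49 days


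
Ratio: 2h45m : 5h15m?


Duration 1: 165 minutes
Duration 2: 315 minutes
Ratio = 165:315
GCD = 15
Simplified = 11:21
As a decimal: 11/21 ≈ 0.52

11:21 (0.52)


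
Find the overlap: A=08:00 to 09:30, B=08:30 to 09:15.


Meeting A: 480-570 (in minutes from midnight)
Meeting B: 510-555
Overlap start = max(480, 510) = 510
Overlap end = min(570, 555) = 555
Overlap = max(0, 555 - 510) = 45 min

45 minutes


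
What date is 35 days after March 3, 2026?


April 7, 2026

Start: March 3, 2026
Add 35 days
March 3 → April 1: 31 - 3 + 1 = 29 days (35 - 29 = 6 left)
April 1 + 6 = April 7, 2026


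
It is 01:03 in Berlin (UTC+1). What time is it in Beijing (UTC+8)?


Time difference = UTC+8 - UTC+1 = +7 hours
New hour = (1 + 7) mod 24
= 8 mod 24 = 8
Minutes unchanged → 08:03

08:03


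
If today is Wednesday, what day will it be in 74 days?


Sunday

Start: Wednesday (index 2)
(2 + 74) mod 7
= 76 mod 7
= 6
Index 6 → Sunday


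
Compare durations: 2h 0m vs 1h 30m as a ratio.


4:3 (1.33)

Duration 1: 120 minutes
Duration 2: 90 minutes
Ratio = 120:90
GCD = 30
Simplified = 4:3
As a decimal: 4/3 ≈ 1.33


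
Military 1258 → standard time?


12:58 PM

Hour: 12
12 → 12 PM (noon)


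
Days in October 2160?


Month: October (month 10)
October has 31 days

31 days


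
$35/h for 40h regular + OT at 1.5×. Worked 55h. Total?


$2187.50

Regular: 40h × $35 = $1400.00
Overtime: 55 - 40 = 15h
OT pay: 15h × $35 × 1.5 = $787.50
Total = $1400.00 + $787.50 = $2187.50


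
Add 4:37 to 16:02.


20:39

Start: 962 minutes from midnight
Add: 277 minutes
Total: 1239 minutes
Hours: 1239 ÷ 60 = 20 remainder 39


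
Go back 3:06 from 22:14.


19:08

Start: 1334 minutes from midnight
Subtract: 186 minutes
Remaining: 1334 - 186 = 1148
Hours: 19, Minutes: 8


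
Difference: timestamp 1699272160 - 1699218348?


53812 seconds (14.9 hours / 0.62 days)

Difference = 1699272160 - 1699218348 = 53812 seconds
In hours: 53812 / 3600 ≈ 14.9
In days: 53812 / 86400 ≈ 0.62


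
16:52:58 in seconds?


Hours: 16 × 3600 = 57600
Minutes: 52 × 60 = 3120
Seconds: 58
Total = 57600 + 3120 + 58 = 60778

60778 seconds


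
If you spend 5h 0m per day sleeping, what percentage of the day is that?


Time: 300 minutes
Day: 1440 minutes
Percentage = (300/1440) × 100 ≈ 20.8%

20.8%


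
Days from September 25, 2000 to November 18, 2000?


From September 25, 2000 to November 18, 2000
Rest of September 2000: 30 - 25 = 5
Full months: October 31
Days into November 2000: 18
Total = 5 + 31 + 18 = 54 days

54 days


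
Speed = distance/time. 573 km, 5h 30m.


104.2 km/h

Distance: 573 km
Time: 5h 30m = 330 min = 330/60 = 11/2 hours
Speed = 573 ÷ (11/2) = 573 × 2 / 11 = 1146/11 ≈ 104.2 km/h


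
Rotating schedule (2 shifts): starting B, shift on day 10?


Shift A

Shifts: A, B
Start: B (index 1)
Day 10: (1 + 10 - 1) mod 2
= 10 mod 2
= 0
Index 0 → shift A


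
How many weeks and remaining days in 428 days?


61 weeks 1 days

Weeks: 428 ÷ 7 = 61 remainder 1


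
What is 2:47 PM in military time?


14:47

Input: 2:47 PM
PM: 2 + 12 = 14


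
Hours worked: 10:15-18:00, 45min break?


Total time = (18×60+0) - (10×60+15)
= 1080 - 615 = 465 min
Minus break: 465 - 45 = 420 min
= 7h 0m

7h 0m (420 minutes)


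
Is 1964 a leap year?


Yes

Rules: divisible by 4 AND (not by 100 OR by 400)
1964 ÷ 4 = 491 exactly → divisible by 4
1964 ÷ 100 = 19 remainder 64 → not divisible by 100
Divisible by 4 but not by 100 → leap year


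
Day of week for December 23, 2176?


Zeller's congruence:
q=23, m=12, k=76, j=21
h = (23 + ⌊13×13/5⌋ + 76 + ⌊76/4⌋ + ⌊21/4⌋ - 2×21) mod 7
= (23 + 33 + 76 + 19 + 5 - 42) mod 7
= 114 mod 7 = 2
h=2 → Monday

Monday


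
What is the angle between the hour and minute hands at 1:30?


Hour hand = 1×30 + 30×0.5 = 45.0°
Minute hand = 30×6 = 180°
Difference = |45.0 - 180| = 135.0°

135.0°


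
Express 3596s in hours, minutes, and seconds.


Hours: 3596 ÷ 3600 = 0 remainder 3596
Minutes: 3596 ÷ 60 = 59 remainder 56
Seconds: 56

0h 59m 56s


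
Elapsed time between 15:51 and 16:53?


End time in minutes: 16×60 + 53 = 1013
Start time in minutes: 15×60 + 51 = 951
Difference = 1013 - 951 = 62 minutes
= 1 hours 2 minutes

1h 2m


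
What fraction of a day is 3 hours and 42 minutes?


Total minutes: 3×60 + 42 = 222
Day = 24×60 = 1440 minutes
Fraction = 222/1440 ≈ 0.1542
As a percentage: 222/1440 × 100 ≈ 15.42%

0.1542 (15.42%)


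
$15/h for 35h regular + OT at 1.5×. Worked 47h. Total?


Regular: 35h × $15 = $525.00
Overtime: 47 - 35 = 12h
OT pay: 12h × $15 × 1.5 = $270.00
Total = $525.00 + $270.00 = $795.00

$795.00


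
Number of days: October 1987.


Month: October (month 10)
October has 31 days

31 days


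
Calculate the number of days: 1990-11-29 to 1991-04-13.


From November 29, 1990 to April 13, 1991
Rest of November 1990: 30 - 29 = 1
Full months: December 31, January 31, February 1991 28, March 31
Days into April 1991: 13
Total = 1 + 31 + 31 + 28 + 31 + 13 = 135 days

135 days


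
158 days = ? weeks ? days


22 weeks 4 days

Weeks: 158 ÷ 7 = 22 remainder 4


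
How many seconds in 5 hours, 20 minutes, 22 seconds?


19222 seconds

Hours: 5 × 3600 = 18000
Minutes: 20 × 60 = 1200
Seconds: 22
Total = 18000 + 1200 + 22 = 19222


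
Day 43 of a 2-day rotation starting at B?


Shift B

Shifts: A, B
Start: B (index 1)
Day 43: (1 + 43 - 1) mod 2
= 43 mod 2
= 1
Index 1 → shift B


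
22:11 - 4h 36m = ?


17:35

Start: 1331 minutes from midnight
Subtract: 276 minutes
Remaining: 1331 - 276 = 1055
Hours: 17, Minutes: 35


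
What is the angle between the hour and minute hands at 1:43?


Hour hand = 1×30 + 43×0.5 = 51.5°
Minute hand = 43×6 = 258°
Difference = |51.5 - 258| = 206.5°
Since > 180°: 360 - 206.5 = 153.5°

153.5°


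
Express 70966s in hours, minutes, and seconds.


Hours: 70966 ÷ 3600 = 19 remainder 2566
Minutes: 2566 ÷ 60 = 42 remainder 46
Seconds: 46

19h 42m 46s


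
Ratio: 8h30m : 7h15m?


34:29 (1.17)

Duration 1: 510 minutes
Duration 2: 435 minutes
Ratio = 510:435
GCD = 15
Simplified = 34:29
As a decimal: 34/29 ≈ 1.17


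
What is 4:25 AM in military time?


04:25

Input: 4:25 AM
AM hour stays: 4


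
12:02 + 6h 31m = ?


Start: 722 minutes from midnight
Add: 391 minutes
Total: 1113 minutes
Hours: 1113 ÷ 60 = 18 remainder 33

18:33


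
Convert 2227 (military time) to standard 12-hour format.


Hour: 22
22 - 12 = 10 → PM

10:27 PM


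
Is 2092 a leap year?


Yes

Rules: divisible by 4 AND (not by 100 OR by 400)
2092 ÷ 4 = 523 exactly → divisible by 4
2092 ÷ 100 = 20 remainder 92 → not divisible by 100
Divisible by 4 but not by 100 → leap year


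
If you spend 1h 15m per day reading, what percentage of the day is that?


Time: 75 minutes
Day: 1440 minutes
Percentage = (75/1440) × 100 ≈ 5.2%

5.2%


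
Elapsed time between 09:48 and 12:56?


3h 8m

End time in minutes: 12×60 + 56 = 776
Start time in minutes: 9×60 + 48 = 588
Difference = 776 - 588 = 188 minutes
= 3 hours 8 minutes


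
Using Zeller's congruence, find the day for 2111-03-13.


Zeller's congruence:
q=13, m=3, k=11, j=21
h = (13 + ⌊13×4/5⌋ + 11 + ⌊11/4⌋ + ⌊21/4⌋ - 2×21) mod 7
= (13 + 10 + 11 + 2 + 5 - 42) mod 7
= -1 mod 7 = 6
h=6 → Friday

Friday


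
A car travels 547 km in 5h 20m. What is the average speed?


102.6 km/h

Distance: 547 km
Time: 5h 20m = 320 min = 320/60 = 16/3 hours
Speed = 547 ÷ (16/3) = 547 × 3 / 16 = 1641/16 ≈ 102.6 km/h


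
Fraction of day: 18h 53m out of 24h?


0.7868 (78.68%)

Total minutes: 18×60 + 53 = 1133
Day = 24×60 = 1440 minutes
Fraction = 1133/1440 ≈ 0.7868
As a percentage: 1133/1440 × 100 ≈ 78.68%


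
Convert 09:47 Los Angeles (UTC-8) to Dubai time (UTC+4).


Time difference = UTC+4 - UTC-8 = +12 hours
New hour = (9 + 12) mod 24
= 21 mod 24 = 21
Minutes unchanged → 21:47

21:47


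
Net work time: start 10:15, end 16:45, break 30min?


6h 0m (360 minutes)

Total time = (16×60+45) - (10×60+15)
= 1005 - 615 = 390 min
Minus break: 390 - 30 = 360 min
= 6h 0m


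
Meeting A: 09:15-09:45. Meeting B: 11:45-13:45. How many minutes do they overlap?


0 minutes

Meeting A: 555-585 (in minutes from midnight)
Meeting B: 705-825
Overlap start = max(555, 705) = 705
Overlap end = min(585, 825) = 585
Overlap = max(0, 585 - 705) = 0 min


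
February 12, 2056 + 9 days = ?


Start: February 12, 2056
Add 9 days
February 12 + 9 = February 21, 2056

February 21, 2056


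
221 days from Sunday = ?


Thursday

Start: Sunday (index 6)
(6 + 221) mod 7
= 227 mod 7
= 3
Index 3 → Thursday


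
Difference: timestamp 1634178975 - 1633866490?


312485 seconds (86.8 hours / 3.62 days)

Difference = 1634178975 - 1633866490 = 312485 seconds
In hours: 312485 / 3600 ≈ 86.8
In days: 312485 / 86400 ≈ 3.62


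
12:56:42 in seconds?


46602 seconds

Hours: 12 × 3600 = 43200
Minutes: 56 × 60 = 3360
Seconds: 42
Total = 43200 + 3360 + 42 = 46602


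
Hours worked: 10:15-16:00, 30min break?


5h 15m (315 minutes)

Total time = (16×60+0) - (10×60+15)
= 960 - 615 = 345 min
Minus break: 345 - 30 = 315 min
= 5h 15m


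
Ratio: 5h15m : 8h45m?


3:5 (0.60)

Duration 1: 315 minutes
Duration 2: 525 minutes
Ratio = 315:525
GCD = 105
Simplified = 3:5
As a decimal: 3/5 = 0.60


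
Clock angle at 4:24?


Hour hand = 4×30 + 24×0.5 = 132.0°
Minute hand = 24×6 = 144°
Difference = |132.0 - 144| = 12.0°

12.0°
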